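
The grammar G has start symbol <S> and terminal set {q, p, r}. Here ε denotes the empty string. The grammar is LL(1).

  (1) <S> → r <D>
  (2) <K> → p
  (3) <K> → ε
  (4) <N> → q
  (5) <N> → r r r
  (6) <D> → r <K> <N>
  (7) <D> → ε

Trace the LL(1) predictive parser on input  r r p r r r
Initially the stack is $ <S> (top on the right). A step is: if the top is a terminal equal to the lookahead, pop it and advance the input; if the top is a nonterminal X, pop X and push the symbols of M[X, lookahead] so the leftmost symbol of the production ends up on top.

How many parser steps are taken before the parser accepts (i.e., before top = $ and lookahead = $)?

      Stack        Input          Action
   1  $ <S>        r r p r r r $  expand <S> → r <D>
   2  $ <D> r      r r p r r r $  match r
   3  $ <D>        r p r r r $    expand <D> → r <K> <N>
   4  $ <N> <K> r  r p r r r $    match r
   5  $ <N> <K>    p r r r $      expand <K> → p
   6  $ <N> p      p r r r $      match p
   7  $ <N>        r r r $        expand <N> → r r r
   8  $ r r r      r r r $        match r
   9  $ r r        r r $          match r
  10  $ r          r $            match r
Accept reached after 10 steps.

10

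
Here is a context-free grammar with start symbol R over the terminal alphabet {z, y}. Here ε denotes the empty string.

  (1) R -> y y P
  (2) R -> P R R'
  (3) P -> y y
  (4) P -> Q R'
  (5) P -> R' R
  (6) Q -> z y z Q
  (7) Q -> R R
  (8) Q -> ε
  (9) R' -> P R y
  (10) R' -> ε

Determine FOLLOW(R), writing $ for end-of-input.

FIRST(R): from R->y y P we get {y}; from R->P R R' we get {y, z}. So FIRST(R) = {y, z}.
FIRST(Q): from Q->z y z Q we get {z}; from Q->R R we get {y, z}; from Q->ε we get {ε}. So FIRST(Q) = {ε, y, z}.
FIRST(P): from P->y y we get {y}; from P->Q R' we get {ε, y, z}; from P->R' R we get {y, z}. So FIRST(P) = {ε, y, z}.
FIRST(R'): from R'->P R y we get {y, z}; from R'->ε we get {ε}. So FIRST(R') = {ε, y, z}.
FOLLOW(R) includes $ since R is the start symbol.
FOLLOW(R): in R->P R R', R is followed by R' with FIRST {ε, y, z}; in R->P R R', the suffix after R is nullable (adds nothing new); in P->R' R, the suffix after R is empty, so FOLLOW(R) ⊇ FOLLOW(P) = {$, y, z}; in Q->R R (occurrence 1), R is followed by R with FIRST {y, z}; in Q->R R (occurrence 2), the suffix after R is empty, so FOLLOW(R) ⊇ FOLLOW(Q) = {$, y, z}; in R'->P R y, R is followed by y with FIRST {y}. Thus FOLLOW(R) = {$, y, z}.
FOLLOW(P): in R->y y P, the suffix after P is empty, so FOLLOW(P) ⊇ FOLLOW(R) = {$, y, z}; in R->P R R', P is followed by R R' with FIRST {y, z}; in R'->P R y, P is followed by R y with FIRST {y, z}. Thus FOLLOW(P) = {$, y, z}.
FOLLOW(Q): in P->Q R', Q is followed by R' with FIRST {ε, y, z}; in P->Q R', the suffix after Q is nullable, so FOLLOW(Q) ⊇ FOLLOW(P) = {$, y, z}; in Q->z y z Q, the suffix after Q is empty (adds nothing new). Thus FOLLOW(Q) = {$, y, z}.
FOLLOW(R'): in R->P R R', the suffix after R' is empty, so FOLLOW(R') ⊇ FOLLOW(R) = {$, y, z}; in P->Q R', the suffix after R' is empty, so FOLLOW(R') ⊇ FOLLOW(P) = {$, y, z}; in P->R' R, R' is followed by R with FIRST {y, z}. Thus FOLLOW(R') = {$, y, z}.

{$, y, z}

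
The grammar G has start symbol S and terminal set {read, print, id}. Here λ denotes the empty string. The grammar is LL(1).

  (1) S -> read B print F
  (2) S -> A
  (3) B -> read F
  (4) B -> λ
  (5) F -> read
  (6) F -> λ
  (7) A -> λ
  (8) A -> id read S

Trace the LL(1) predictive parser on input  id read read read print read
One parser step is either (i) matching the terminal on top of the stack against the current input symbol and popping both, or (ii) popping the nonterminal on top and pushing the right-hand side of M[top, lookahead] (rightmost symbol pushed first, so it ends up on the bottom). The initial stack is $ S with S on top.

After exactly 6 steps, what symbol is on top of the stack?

B

step 1: stack=$ S  input=id read read read print read $  — expand S -> A
step 2: stack=$ A  input=id read read read print read $  — expand A -> id read S
step 3: stack=$ S read id  input=id read read read print read $  — match id
step 4: stack=$ S read  input=read read read print read $  — match read
step 5: stack=$ S  input=read read print read $  — expand S -> read B print F
step 6: stack=$ F print B read  input=read read print read $  — match read
Stack after step 6: $ F print B (top = B).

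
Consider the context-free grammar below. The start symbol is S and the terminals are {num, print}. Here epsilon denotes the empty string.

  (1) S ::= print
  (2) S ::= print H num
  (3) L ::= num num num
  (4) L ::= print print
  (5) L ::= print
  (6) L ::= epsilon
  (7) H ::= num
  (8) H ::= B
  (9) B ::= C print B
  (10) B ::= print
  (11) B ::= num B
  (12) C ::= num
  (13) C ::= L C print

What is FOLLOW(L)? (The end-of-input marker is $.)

{num, print}

FIRST(S) = {print}
FIRST(L) = {epsilon, num, print}
FIRST(C) = {num, print}  (via L C print)
FIRST(B) = {num, print}  (via C print B)
FIRST(H) = {num, print}  (via B)
FOLLOW(S) includes $ since S is the start symbol.
FOLLOW(S): S appears on no right-hand side. Thus FOLLOW(S) = {$}.
FOLLOW(L): in C::=L C print, L is followed by C print with FIRST {num, print}. Thus FOLLOW(L) = {num, print}.
FOLLOW(H): in S::=print H num, H is followed by num with FIRST {num}. Thus FOLLOW(H) = {num}.
FOLLOW(B): in H::=B, the suffix after B is empty, so FOLLOW(B) ⊇ FOLLOW(H) = {num}; in B::=C print B, the suffix after B is empty (adds nothing new); in B::=num B, the suffix after B is empty (adds nothing new). Thus FOLLOW(B) = {num}.
FOLLOW(C): in B::=C print B, C is followed by print B with FIRST {print}; in C::=L C print, C is followed by print with FIRST {print}. Thus FOLLOW(C) = {print}.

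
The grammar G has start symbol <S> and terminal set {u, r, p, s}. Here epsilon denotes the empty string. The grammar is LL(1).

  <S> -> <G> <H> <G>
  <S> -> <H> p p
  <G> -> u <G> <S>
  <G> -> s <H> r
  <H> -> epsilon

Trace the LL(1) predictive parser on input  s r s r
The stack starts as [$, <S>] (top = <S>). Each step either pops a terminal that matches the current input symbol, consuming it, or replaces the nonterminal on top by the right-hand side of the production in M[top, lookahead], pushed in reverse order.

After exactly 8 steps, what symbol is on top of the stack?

     Stack              Input      Action
  1  $ <S>              s r s r $  expand <S> -> <G> <H> <G>
  2  $ <G> <H> <G>      s r s r $  expand <G> -> s <H> r
  3  $ <G> <H> r <H> s  s r s r $  match s
  4  $ <G> <H> r <H>    r s r $    expand <H> -> epsilon
  5  $ <G> <H> r        r s r $    match r
  6  $ <G> <H>          s r $      expand <H> -> epsilon
  7  $ <G>              s r $      expand <G> -> s <H> r
  8  $ r <H> s          s r $      match s
Stack after step 8: $ r <H> (top = <H>).

<H>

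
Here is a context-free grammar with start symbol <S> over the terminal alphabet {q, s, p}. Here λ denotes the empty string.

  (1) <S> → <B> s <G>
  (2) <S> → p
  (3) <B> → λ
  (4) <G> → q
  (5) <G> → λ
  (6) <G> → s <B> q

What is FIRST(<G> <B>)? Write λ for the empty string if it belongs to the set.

{λ, q, s}

FIRST(<B>) = {λ}
FIRST(<G>) = {λ, q, s}
FIRST(<S>) = {p, s}  (via <B> s <G>)
FIRST(<G> <B>): take FIRST of each symbol in turn, carrying on past any symbol whose FIRST contains λ; result {λ, q, s}.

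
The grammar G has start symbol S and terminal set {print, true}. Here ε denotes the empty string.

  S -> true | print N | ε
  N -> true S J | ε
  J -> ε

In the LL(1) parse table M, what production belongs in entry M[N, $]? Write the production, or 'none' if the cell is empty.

N -> ε

FIRST(S): from S->true we get {true}; from S->print N we get {print}; from S->ε we get {ε}. So FIRST(S) = {ε, print, true}.
FIRST(N): from N->true S J we get {true}; from N->ε we get {ε}. So FIRST(N) = {ε, true}.
FIRST(J): from J->ε we get {ε}. So FIRST(J) = {ε}.
FOLLOW(S) includes $ since S is the start symbol.
FOLLOW(S): in N->true S J, S is followed by J with FIRST {ε}; in N->true S J, the suffix after S is nullable, so FOLLOW(S) ⊇ FOLLOW(N) = {$}. Thus FOLLOW(S) = {$}.
FOLLOW(N): in S->print N, the suffix after N is empty, so FOLLOW(N) ⊇ FOLLOW(S) = {$}. Thus FOLLOW(N) = {$}.
For N -> true S J: FIRST(true S J) = {true}, so it goes in M[N, t] for t ∈ {true}.
For N -> ε: FIRST(ε) = {ε}, so it goes in M[N, t] for t ∈ {}; since ε ∈ FIRST, also for every t ∈ FOLLOW(N) = {$}.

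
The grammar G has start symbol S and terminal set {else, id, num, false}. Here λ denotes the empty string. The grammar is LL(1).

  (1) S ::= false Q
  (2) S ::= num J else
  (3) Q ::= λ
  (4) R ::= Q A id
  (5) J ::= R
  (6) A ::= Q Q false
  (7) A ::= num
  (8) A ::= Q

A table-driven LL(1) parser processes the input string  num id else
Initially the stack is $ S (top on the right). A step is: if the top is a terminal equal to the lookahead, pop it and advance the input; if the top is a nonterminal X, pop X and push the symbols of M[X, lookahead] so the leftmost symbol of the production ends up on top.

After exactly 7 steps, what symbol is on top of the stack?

id

step 1: stack=$ S  input=num id else $  — expand S ::= num J else
step 2: stack=$ else J num  input=num id else $  — match num
step 3: stack=$ else J  input=id else $  — expand J ::= R
step 4: stack=$ else R  input=id else $  — expand R ::= Q A id
step 5: stack=$ else id A Q  input=id else $  — expand Q ::= λ
step 6: stack=$ else id A  input=id else $  — expand A ::= Q
step 7: stack=$ else id Q  input=id else $  — expand Q ::= λ
Stack after step 7: $ else id (top = id).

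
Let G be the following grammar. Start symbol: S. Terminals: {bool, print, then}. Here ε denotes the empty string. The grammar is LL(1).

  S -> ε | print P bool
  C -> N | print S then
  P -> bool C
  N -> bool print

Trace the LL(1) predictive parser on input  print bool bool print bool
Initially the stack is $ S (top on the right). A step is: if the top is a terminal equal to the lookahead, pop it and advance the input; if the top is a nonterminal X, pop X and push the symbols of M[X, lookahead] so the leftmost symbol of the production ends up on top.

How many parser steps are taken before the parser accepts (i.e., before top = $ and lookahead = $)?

step 1: stack=$ S  input=print bool bool print bool $  — expand S -> print P bool
step 2: stack=$ bool P print  input=print bool bool print bool $  — match print
step 3: stack=$ bool P  input=bool bool print bool $  — expand P -> bool C
step 4: stack=$ bool C bool  input=bool bool print bool $  — match bool
step 5: stack=$ bool C  input=bool print bool $  — expand C -> N
step 6: stack=$ bool N  input=bool print bool $  — expand N -> bool print
step 7: stack=$ bool print bool  input=bool print bool $  — match bool
step 8: stack=$ bool print  input=print bool $  — match print
step 9: stack=$ bool  input=bool $  — match bool
Accept reached after 9 steps.

9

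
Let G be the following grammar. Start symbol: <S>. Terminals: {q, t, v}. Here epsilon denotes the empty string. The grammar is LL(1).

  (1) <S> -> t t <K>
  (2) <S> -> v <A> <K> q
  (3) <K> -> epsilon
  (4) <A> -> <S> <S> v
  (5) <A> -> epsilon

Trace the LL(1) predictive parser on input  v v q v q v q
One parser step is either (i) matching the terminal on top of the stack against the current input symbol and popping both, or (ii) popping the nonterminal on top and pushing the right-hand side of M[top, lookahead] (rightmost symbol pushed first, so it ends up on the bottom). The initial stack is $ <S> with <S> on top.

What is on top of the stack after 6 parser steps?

<K>

     Stack                      Input            Action
  1  $ <S>                      v v q v q v q $  expand <S> -> v <A> <K> q
  2  $ q <K> <A> v              v v q v q v q $  match v
  3  $ q <K> <A>                v q v q v q $    expand <A> -> <S> <S> v
  4  $ q <K> v <S> <S>          v q v q v q $    expand <S> -> v <A> <K> q
  5  $ q <K> v <S> q <K> <A> v  v q v q v q $    match v
  6  $ q <K> v <S> q <K> <A>    q v q v q $      expand <A> -> epsilon
Stack after step 6: $ q <K> v <S> q <K> (top = <K>).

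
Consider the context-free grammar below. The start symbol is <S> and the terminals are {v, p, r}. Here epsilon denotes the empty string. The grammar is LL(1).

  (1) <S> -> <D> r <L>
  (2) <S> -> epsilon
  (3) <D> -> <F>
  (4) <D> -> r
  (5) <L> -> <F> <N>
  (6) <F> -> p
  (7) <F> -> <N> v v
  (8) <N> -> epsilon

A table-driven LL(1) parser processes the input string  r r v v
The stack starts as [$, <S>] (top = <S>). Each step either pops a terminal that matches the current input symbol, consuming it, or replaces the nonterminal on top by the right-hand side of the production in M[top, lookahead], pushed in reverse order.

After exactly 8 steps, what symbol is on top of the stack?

     Stack          Input      Action
  1  $ <S>          r r v v $  expand <S> -> <D> r <L>
  2  $ <L> r <D>    r r v v $  expand <D> -> r
  3  $ <L> r r      r r v v $  match r
  4  $ <L> r        r v v $    match r
  5  $ <L>          v v $      expand <L> -> <F> <N>
  6  $ <N> <F>      v v $      expand <F> -> <N> v v
  7  $ <N> v v <N>  v v $      expand <N> -> epsilon
  8  $ <N> v v      v v $      match v
Stack after step 8: $ <N> v (top = v).

v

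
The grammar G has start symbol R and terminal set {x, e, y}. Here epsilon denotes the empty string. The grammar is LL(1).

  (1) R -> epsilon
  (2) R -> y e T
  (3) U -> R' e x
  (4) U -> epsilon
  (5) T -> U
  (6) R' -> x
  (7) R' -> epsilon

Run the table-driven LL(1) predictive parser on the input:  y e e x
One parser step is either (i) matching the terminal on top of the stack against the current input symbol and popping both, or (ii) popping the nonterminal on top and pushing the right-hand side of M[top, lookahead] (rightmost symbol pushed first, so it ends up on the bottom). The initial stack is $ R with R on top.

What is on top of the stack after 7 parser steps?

x

     Stack     Input      Action
  1  $ R       y e e x $  expand R -> y e T
  2  $ T e y   y e e x $  match y
  3  $ T e     e e x $    match e
  4  $ T       e x $      expand T -> U
  5  $ U       e x $      expand U -> R' e x
  6  $ x e R'  e x $      expand R' -> epsilon
  7  $ x e     e x $      match e
Stack after step 7: $ x (top = x).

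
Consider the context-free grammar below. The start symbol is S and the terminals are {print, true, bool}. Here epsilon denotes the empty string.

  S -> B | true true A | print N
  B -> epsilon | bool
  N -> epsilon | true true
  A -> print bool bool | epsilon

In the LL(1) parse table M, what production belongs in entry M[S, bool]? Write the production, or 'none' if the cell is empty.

FIRST(B): from B->epsilon we get {epsilon}; from B->bool we get {bool}. So FIRST(B) = {epsilon, bool}.
FIRST(N): from N->epsilon we get {epsilon}; from N->true true we get {true}. So FIRST(N) = {epsilon, true}.
FIRST(A): from A->print bool bool we get {print}; from A->epsilon we get {epsilon}. So FIRST(A) = {epsilon, print}.
FIRST(S): from S->B we get {epsilon, bool}; from S->true true A we get {true}; from S->print N we get {print}. So FIRST(S) = {epsilon, bool, print, true}.
FOLLOW(S) includes $ since S is the start symbol.
FOLLOW(S): S appears on no right-hand side. Thus FOLLOW(S) = {$}.
For S -> B: FIRST(B) = {epsilon, bool}, so it goes in M[S, t] for t ∈ {bool}; since epsilon ∈ FIRST, also for every t ∈ FOLLOW(S) = {$}.
For S -> true true A: FIRST(true true A) = {true}, so it goes in M[S, t] for t ∈ {true}.
For S -> print N: FIRST(print N) = {print}, so it goes in M[S, t] for t ∈ {print}.

S -> B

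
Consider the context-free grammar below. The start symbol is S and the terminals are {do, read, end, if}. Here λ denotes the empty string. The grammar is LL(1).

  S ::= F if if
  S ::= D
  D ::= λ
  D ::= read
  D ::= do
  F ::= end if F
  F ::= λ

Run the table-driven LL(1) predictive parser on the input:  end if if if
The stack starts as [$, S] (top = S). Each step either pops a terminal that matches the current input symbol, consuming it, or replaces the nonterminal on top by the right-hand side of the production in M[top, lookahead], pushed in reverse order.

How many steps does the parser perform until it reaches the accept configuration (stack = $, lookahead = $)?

     Stack             Input           Action
  1  $ S               end if if if $  expand S ::= F if if
  2  $ if if F         end if if if $  expand F ::= end if F
  3  $ if if F if end  end if if if $  match end
  4  $ if if F if      if if if $      match if
  5  $ if if F         if if $         expand F ::= λ
  6  $ if if           if if $         match if
  7  $ if              if $            match if
Accept reached after 7 steps.

7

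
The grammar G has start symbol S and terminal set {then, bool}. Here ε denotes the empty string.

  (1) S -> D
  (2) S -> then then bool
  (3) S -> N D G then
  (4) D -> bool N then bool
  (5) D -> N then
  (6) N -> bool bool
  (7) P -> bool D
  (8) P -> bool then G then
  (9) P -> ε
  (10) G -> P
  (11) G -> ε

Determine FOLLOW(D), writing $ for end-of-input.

FIRST(N) = {bool}
FIRST(P) = {ε, bool}
FIRST(D) = {bool}  (via N then)
FIRST(G) = {ε, bool}  (via P)
FIRST(S) = {bool, then}  (via D, N D G then)
FOLLOW(S) includes $ since S is the start symbol.
FOLLOW(S): S appears on no right-hand side. Thus FOLLOW(S) = {$}.
FOLLOW(N): in S->N D G then, N is followed by D G then with FIRST {bool}; in D->bool N then bool, N is followed by then bool with FIRST {then}; in D->N then, N is followed by then with FIRST {then}. Thus FOLLOW(N) = {bool, then}.
FOLLOW(G): in S->N D G then, G is followed by then with FIRST {then}; in P->bool then G then, G is followed by then with FIRST {then}. Thus FOLLOW(G) = {then}.
FOLLOW(P): in G->P, the suffix after P is empty, so FOLLOW(P) ⊇ FOLLOW(G) = {then}. Thus FOLLOW(P) = {then}.
FOLLOW(D): in S->D, the suffix after D is empty, so FOLLOW(D) ⊇ FOLLOW(S) = {$}; in S->N D G then, D is followed by G then with FIRST {bool, then}; in P->bool D, the suffix after D is empty, so FOLLOW(D) ⊇ FOLLOW(P) = {then}. Thus FOLLOW(D) = {$, bool, then}.

{$, bool, then}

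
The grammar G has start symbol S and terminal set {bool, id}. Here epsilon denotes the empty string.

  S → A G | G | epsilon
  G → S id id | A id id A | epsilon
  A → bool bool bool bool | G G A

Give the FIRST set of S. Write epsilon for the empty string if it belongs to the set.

FIRST(S): from S→A G we get {bool, id}; from S→G we get {epsilon, bool, id}; from S→epsilon we get {epsilon}. So FIRST(S) = {epsilon, bool, id}.
FIRST(G): from G→S id id we get {bool, id}; from G→A id id A we get {bool, id}; from G→epsilon we get {epsilon}. So FIRST(G) = {epsilon, bool, id}.
FIRST(A): from A→bool bool bool bool we get {bool}; from A→G G A we get {bool, id}. So FIRST(A) = {bool, id}.

{epsilon, bool, id}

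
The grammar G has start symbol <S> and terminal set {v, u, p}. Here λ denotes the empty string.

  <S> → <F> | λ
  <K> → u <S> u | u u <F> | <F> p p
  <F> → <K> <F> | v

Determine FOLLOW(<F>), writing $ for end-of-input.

FIRST(<S>) = {λ, u, v}  (via <F>)
FIRST(<K>) = {u, v}  (via <F> p p)
FIRST(<F>) = {u, v}  (via <K> <F>)
FOLLOW(<S>) includes $ since <S> is the start symbol.
FOLLOW(<S>): in <K>→u <S> u, <S> is followed by u with FIRST {u}. Thus FOLLOW(<S>) = {$, u}.
FOLLOW(<K>): in <F>→<K> <F>, <K> is followed by <F> with FIRST {u, v}. Thus FOLLOW(<K>) = {u, v}.
FOLLOW(<F>): in <S>→<F>, the suffix after <F> is empty, so FOLLOW(<F>) ⊇ FOLLOW(<S>) = {$, u}; in <K>→u u <F>, the suffix after <F> is empty, so FOLLOW(<F>) ⊇ FOLLOW(<K>) = {u, v}; in <K>→<F> p p, <F> is followed by p p with FIRST {p}; in <F>→<K> <F>, the suffix after <F> is empty (adds nothing new). Thus FOLLOW(<F>) = {$, p, u, v}.

{$, p, u, v}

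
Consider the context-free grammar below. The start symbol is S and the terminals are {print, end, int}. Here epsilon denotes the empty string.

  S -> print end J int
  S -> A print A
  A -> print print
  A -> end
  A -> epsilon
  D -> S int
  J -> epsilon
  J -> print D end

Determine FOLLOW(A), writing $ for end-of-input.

{$, int, print}

FIRST(A): from A->print print we get {print}; from A->end we get {end}; from A->epsilon we get {epsilon}. So FIRST(A) = {epsilon, end, print}.
FIRST(J): from J->epsilon we get {epsilon}; from J->print D end we get {print}. So FIRST(J) = {epsilon, print}.
FIRST(S): from S->print end J int we get {print}; from S->A print A we get {end, print}. So FIRST(S) = {end, print}.
FIRST(D): from D->S int we get {end, print}. So FIRST(D) = {end, print}.
FOLLOW(S) includes $ since S is the start symbol.
FOLLOW(S): in D->S int, S is followed by int with FIRST {int}. Thus FOLLOW(S) = {$, int}.
FOLLOW(A): in S->A print A (occurrence 1), A is followed by print A with FIRST {print}; in S->A print A (occurrence 2), the suffix after A is empty, so FOLLOW(A) ⊇ FOLLOW(S) = {$, int}. Thus FOLLOW(A) = {$, int, print}.
FOLLOW(D): in J->print D end, D is followed by end with FIRST {end}. Thus FOLLOW(D) = {end}.
FOLLOW(J): in S->print end J int, J is followed by int with FIRST {int}. Thus FOLLOW(J) = {int}.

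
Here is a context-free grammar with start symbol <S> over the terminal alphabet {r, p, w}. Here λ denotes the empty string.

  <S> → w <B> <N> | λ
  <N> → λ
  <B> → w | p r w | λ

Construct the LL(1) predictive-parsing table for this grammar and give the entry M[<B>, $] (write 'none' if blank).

FIRST(<S>): from <S>→w <B> <N> we get {w}; from <S>→λ we get {λ}. So FIRST(<S>) = {λ, w}.
FIRST(<N>): from <N>→λ we get {λ}. So FIRST(<N>) = {λ}.
FIRST(<B>): from <B>→w we get {w}; from <B>→p r w we get {p}; from <B>→λ we get {λ}. So FIRST(<B>) = {λ, p, w}.
FOLLOW(<S>) includes $ since <S> is the start symbol.
FOLLOW(<S>): <S> appears on no right-hand side. Thus FOLLOW(<S>) = {$}.
FOLLOW(<B>): in <S>→w <B> <N>, <B> is followed by <N> with FIRST {λ}; in <S>→w <B> <N>, the suffix after <B> is nullable, so FOLLOW(<B>) ⊇ FOLLOW(<S>) = {$}. Thus FOLLOW(<B>) = {$}.
For <B> → w: FIRST(w) = {w}, so it goes in M[<B>, t] for t ∈ {w}.
For <B> → p r w: FIRST(p r w) = {p}, so it goes in M[<B>, t] for t ∈ {p}.
For <B> → λ: FIRST(λ) = {λ}, so it goes in M[<B>, t] for t ∈ {}; since λ ∈ FIRST, also for every t ∈ FOLLOW(<B>) = {$}.

<B> → λ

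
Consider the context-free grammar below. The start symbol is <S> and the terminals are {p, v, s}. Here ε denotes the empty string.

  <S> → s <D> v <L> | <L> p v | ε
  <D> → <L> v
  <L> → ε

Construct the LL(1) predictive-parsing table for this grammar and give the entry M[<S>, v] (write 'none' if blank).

FIRST(<L>) = {ε}
FIRST(<S>) = {ε, p, s}  (via <L> p v)
FIRST(<D>) = {v}  (via <L> v)
FOLLOW(<S>) includes $ since <S> is the start symbol.
FOLLOW(<S>): <S> appears on no right-hand side. Thus FOLLOW(<S>) = {$}.
For <S> → s <D> v <L>: FIRST(s <D> v <L>) = {s}, so it goes in M[<S>, t] for t ∈ {s}.
For <S> → <L> p v: FIRST(<L> p v) = {p}, so it goes in M[<S>, t] for t ∈ {p}.
For <S> → ε: FIRST(ε) = {ε}, so it goes in M[<S>, t] for t ∈ {}; since ε ∈ FIRST, also for every t ∈ FOLLOW(<S>) = {$}.
None of these place a production in M[<S>, v].

none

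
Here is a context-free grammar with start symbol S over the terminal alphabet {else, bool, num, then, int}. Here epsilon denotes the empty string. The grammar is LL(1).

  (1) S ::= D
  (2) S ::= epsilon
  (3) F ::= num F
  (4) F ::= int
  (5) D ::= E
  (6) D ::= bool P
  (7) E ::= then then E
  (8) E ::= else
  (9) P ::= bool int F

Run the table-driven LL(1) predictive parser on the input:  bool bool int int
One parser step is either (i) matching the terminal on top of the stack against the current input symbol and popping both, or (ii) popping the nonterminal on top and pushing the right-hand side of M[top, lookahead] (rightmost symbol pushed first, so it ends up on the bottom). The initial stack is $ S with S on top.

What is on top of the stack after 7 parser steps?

step 1: stack=$ S  input=bool bool int int $  — expand S ::= D
step 2: stack=$ D  input=bool bool int int $  — expand D ::= bool P
step 3: stack=$ P bool  input=bool bool int int $  — match bool
step 4: stack=$ P  input=bool int int $  — expand P ::= bool int F
step 5: stack=$ F int bool  input=bool int int $  — match bool
step 6: stack=$ F int  input=int int $  — match int
step 7: stack=$ F  input=int $  — expand F ::= int
Stack after step 7: $ int (top = int).

int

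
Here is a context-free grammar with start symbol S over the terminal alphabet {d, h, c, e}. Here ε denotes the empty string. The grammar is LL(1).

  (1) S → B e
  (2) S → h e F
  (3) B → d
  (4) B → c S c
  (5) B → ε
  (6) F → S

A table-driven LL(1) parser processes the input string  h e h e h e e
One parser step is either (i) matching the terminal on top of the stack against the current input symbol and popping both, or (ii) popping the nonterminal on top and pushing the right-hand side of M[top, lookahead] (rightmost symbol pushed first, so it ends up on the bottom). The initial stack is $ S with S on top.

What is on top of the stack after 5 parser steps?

     Stack    Input            Action
  1  $ S      h e h e h e e $  expand S → h e F
  2  $ F e h  h e h e h e e $  match h
  3  $ F e    e h e h e e $    match e
  4  $ F      h e h e e $      expand F → S
  5  $ S      h e h e e $      expand S → h e F
Stack after step 5: $ F e h (top = h).

h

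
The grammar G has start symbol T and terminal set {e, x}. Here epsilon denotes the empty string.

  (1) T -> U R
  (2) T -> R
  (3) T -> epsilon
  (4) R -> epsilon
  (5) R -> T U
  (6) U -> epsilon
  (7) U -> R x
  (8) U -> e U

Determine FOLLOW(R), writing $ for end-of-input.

FIRST(T) = {epsilon, e, x}  (via U R, R)
FIRST(R) = {epsilon, e, x}  (via T U)
FIRST(U) = {epsilon, e, x}  (via R x)
FOLLOW(T) includes $ since T is the start symbol.
FOLLOW(T): in R->T U, T is followed by U with FIRST {epsilon, e, x}; in R->T U, the suffix after T is nullable, so FOLLOW(T) ⊇ FOLLOW(R) = {$, e, x}. Thus FOLLOW(T) = {$, e, x}.
FOLLOW(R): in T->U R, the suffix after R is empty, so FOLLOW(R) ⊇ FOLLOW(T) = {$, e, x}; in T->R, the suffix after R is empty, so FOLLOW(R) ⊇ FOLLOW(T) = {$, e, x}; in U->R x, R is followed by x with FIRST {x}. Thus FOLLOW(R) = {$, e, x}.
FOLLOW(U): in T->U R, U is followed by R with FIRST {epsilon, e, x}; in T->U R, the suffix after U is nullable, so FOLLOW(U) ⊇ FOLLOW(T) = {$, e, x}; in R->T U, the suffix after U is empty, so FOLLOW(U) ⊇ FOLLOW(R) = {$, e, x}; in U->e U, the suffix after U is empty (adds nothing new). Thus FOLLOW(U) = {$, e, x}.

{$, e, x}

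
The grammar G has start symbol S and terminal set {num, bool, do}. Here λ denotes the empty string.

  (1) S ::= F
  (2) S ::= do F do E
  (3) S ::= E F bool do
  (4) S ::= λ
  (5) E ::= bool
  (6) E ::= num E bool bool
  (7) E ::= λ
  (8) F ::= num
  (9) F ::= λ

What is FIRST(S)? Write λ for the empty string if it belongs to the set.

FIRST(E) = {λ, bool, num}
FIRST(F) = {λ, num}
FIRST(S) = {λ, bool, do, num}  (via F, E F bool do)

{λ, bool, do, num}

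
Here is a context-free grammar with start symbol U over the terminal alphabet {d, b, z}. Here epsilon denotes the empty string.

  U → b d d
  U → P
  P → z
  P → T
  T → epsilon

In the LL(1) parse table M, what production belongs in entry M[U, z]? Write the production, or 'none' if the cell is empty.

U → P

FIRST(T) = {epsilon}
FIRST(P) = {epsilon, z}  (via T)
FIRST(U) = {epsilon, b, z}  (via P)
FOLLOW(U) includes $ since U is the start symbol.
FOLLOW(U): U appears on no right-hand side. Thus FOLLOW(U) = {$}.
For U → b d d: FIRST(b d d) = {b}, so it goes in M[U, t] for t ∈ {b}.
For U → P: FIRST(P) = {epsilon, z}, so it goes in M[U, t] for t ∈ {z}; since epsilon ∈ FIRST, also for every t ∈ FOLLOW(U) = {$}.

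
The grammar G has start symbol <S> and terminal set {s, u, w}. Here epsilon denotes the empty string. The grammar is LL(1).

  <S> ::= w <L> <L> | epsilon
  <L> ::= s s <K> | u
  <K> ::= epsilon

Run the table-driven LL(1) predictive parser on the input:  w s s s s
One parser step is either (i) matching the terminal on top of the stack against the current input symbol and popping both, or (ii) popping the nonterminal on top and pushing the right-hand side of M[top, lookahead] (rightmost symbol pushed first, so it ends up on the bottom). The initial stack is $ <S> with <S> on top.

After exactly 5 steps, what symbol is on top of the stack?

<K>

     Stack          Input        Action
  1  $ <S>          w s s s s $  expand <S> ::= w <L> <L>
  2  $ <L> <L> w    w s s s s $  match w
  3  $ <L> <L>      s s s s $    expand <L> ::= s s <K>
  4  $ <L> <K> s s  s s s s $    match s
  5  $ <L> <K> s    s s s $      match s
Stack after step 5: $ <L> <K> (top = <K>).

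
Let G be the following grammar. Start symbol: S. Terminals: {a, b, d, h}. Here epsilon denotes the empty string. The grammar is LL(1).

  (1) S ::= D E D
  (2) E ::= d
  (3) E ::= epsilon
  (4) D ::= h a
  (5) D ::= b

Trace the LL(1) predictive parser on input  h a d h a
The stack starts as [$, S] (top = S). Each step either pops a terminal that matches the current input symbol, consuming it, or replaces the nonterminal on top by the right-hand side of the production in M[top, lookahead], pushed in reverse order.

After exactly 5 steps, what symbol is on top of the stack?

d

step 1: stack=$ S  input=h a d h a $  — expand S ::= D E D
step 2: stack=$ D E D  input=h a d h a $  — expand D ::= h a
step 3: stack=$ D E a h  input=h a d h a $  — match h
step 4: stack=$ D E a  input=a d h a $  — match a
step 5: stack=$ D E  input=d h a $  — expand E ::= d
Stack after step 5: $ D d (top = d).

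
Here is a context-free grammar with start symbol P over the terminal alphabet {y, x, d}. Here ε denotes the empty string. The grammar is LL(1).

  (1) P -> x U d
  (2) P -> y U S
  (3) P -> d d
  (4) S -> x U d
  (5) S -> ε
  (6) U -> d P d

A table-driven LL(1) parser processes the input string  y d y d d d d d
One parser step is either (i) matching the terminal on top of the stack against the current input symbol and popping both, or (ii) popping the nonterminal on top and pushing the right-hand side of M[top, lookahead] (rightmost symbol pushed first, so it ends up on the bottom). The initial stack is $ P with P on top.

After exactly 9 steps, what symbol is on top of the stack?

d

     Stack          Input              Action
  1  $ P            y d y d d d d d $  expand P -> y U S
  2  $ S U y        y d y d d d d d $  match y
  3  $ S U          d y d d d d d $    expand U -> d P d
  4  $ S d P d      d y d d d d d $    match d
  5  $ S d P        y d d d d d $      expand P -> y U S
  6  $ S d S U y    y d d d d d $      match y
  7  $ S d S U      d d d d d $        expand U -> d P d
  8  $ S d S d P d  d d d d d $        match d
  9  $ S d S d P    d d d d $          expand P -> d d
Stack after step 9: $ S d S d d d (top = d).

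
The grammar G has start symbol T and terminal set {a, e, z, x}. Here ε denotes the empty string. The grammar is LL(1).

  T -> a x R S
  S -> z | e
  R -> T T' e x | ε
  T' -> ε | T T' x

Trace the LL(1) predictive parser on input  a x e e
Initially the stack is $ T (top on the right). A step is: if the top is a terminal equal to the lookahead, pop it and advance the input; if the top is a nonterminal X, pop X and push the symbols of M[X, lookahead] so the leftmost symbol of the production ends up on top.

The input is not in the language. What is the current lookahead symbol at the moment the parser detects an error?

     Stack      Input      Action
  1  $ T        a x e e $  expand T -> a x R S
  2  $ S R x a  a x e e $  match a
  3  $ S R x    x e e $    match x
  4  $ S R      e e $      expand R -> ε
  5  $ S        e e $      expand S -> e
  6  $ e        e e $      match e
  7  $          e $        error: stack empty but input remains

e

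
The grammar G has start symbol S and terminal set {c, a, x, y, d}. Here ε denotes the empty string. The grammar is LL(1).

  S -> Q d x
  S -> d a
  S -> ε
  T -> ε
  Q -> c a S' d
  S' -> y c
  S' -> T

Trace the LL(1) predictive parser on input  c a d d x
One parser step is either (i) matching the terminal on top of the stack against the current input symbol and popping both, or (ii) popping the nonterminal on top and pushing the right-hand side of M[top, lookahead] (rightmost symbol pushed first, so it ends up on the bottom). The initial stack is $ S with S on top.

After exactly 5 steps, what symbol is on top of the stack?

T

     Stack           Input        Action
  1  $ S             c a d d x $  expand S -> Q d x
  2  $ x d Q         c a d d x $  expand Q -> c a S' d
  3  $ x d d S' a c  c a d d x $  match c
  4  $ x d d S' a    a d d x $    match a
  5  $ x d d S'      d d x $      expand S' -> T
Stack after step 5: $ x d d T (top = T).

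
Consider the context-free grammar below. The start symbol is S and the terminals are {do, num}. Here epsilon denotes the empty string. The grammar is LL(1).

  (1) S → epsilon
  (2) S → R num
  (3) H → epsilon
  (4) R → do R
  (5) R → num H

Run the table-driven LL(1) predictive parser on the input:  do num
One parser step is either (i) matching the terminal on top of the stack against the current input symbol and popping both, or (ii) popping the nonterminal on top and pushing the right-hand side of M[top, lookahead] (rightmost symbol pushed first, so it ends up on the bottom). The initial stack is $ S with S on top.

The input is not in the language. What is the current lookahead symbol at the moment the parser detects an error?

     Stack        Input     Action
  1  $ S          do num $  expand S → R num
  2  $ num R      do num $  expand R → do R
  3  $ num R do   do num $  match do
  4  $ num R      num $     expand R → num H
  5  $ num H num  num $     match num
  6  $ num H      $         error: M[H, $] is empty

$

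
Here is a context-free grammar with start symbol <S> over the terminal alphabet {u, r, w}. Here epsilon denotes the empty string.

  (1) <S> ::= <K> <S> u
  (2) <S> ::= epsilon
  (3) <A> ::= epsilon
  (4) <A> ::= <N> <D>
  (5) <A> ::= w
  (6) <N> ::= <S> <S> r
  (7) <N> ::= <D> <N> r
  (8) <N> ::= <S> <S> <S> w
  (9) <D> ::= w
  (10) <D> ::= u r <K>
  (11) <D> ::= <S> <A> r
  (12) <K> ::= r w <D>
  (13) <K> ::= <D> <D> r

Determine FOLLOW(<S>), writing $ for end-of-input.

{$, r, u, w}

FIRST(<S>) = {epsilon, r, u, w}  (via <K> <S> u)
FIRST(<A>) = {epsilon, r, u, w}  (via <N> <D>)
FIRST(<D>) = {r, u, w}  (via <S> <A> r)
FIRST(<N>) = {r, u, w}  (via <S> <S> r, <D> <N> r, <S> <S> <S> w)
FIRST(<K>) = {r, u, w}  (via <D> <D> r)
FOLLOW(<S>) includes $ since <S> is the start symbol.
FOLLOW(<S>): in <S>::=<K> <S> u, <S> is followed by u with FIRST {u}; in <N>::=<S> <S> r (occurrence 1), <S> is followed by <S> r with FIRST {r, u, w}; in <N>::=<S> <S> r (occurrence 2), <S> is followed by r with FIRST {r}; in <N>::=<S> <S> <S> w (occurrence 1), <S> is followed by <S> <S> w with FIRST {r, u, w}; in <N>::=<S> <S> <S> w (occurrence 2), <S> is followed by <S> w with FIRST {r, u, w}; in <N>::=<S> <S> <S> w (occurrence 3), <S> is followed by w with FIRST {w}; in <D>::=<S> <A> r, <S> is followed by <A> r with FIRST {r, u, w}. Thus FOLLOW(<S>) = {$, r, u, w}.
FOLLOW(<A>): in <D>::=<S> <A> r, <A> is followed by r with FIRST {r}. Thus FOLLOW(<A>) = {r}.
FOLLOW(<N>): in <A>::=<N> <D>, <N> is followed by <D> with FIRST {r, u, w}; in <N>::=<D> <N> r, <N> is followed by r with FIRST {r}. Thus FOLLOW(<N>) = {r, u, w}.
FOLLOW(<D>): in <A>::=<N> <D>, the suffix after <D> is empty, so FOLLOW(<D>) ⊇ FOLLOW(<A>) = {r}; in <N>::=<D> <N> r, <D> is followed by <N> r with FIRST {r, u, w}; in <K>::=r w <D>, the suffix after <D> is empty, so FOLLOW(<D>) ⊇ FOLLOW(<K>) = {r, u, w}; in <K>::=<D> <D> r (occurrence 1), <D> is followed by <D> r with FIRST {r, u, w}; in <K>::=<D> <D> r (occurrence 2), <D> is followed by r with FIRST {r}. Thus FOLLOW(<D>) = {r, u, w}.
FOLLOW(<K>): in <S>::=<K> <S> u, <K> is followed by <S> u with FIRST {r, u, w}; in <D>::=u r <K>, the suffix after <K> is empty, so FOLLOW(<K>) ⊇ FOLLOW(<D>) = {r, u, w}. Thus FOLLOW(<K>) = {r, u, w}.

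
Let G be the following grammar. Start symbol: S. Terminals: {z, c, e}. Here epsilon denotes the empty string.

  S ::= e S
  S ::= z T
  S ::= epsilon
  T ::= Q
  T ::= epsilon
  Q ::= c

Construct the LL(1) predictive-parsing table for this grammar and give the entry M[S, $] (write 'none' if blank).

S ::= epsilon

FIRST(S): from S::=e S we get {e}; from S::=z T we get {z}; from S::=epsilon we get {epsilon}. So FIRST(S) = {epsilon, e, z}.
FIRST(Q): from Q::=c we get {c}. So FIRST(Q) = {c}.
FIRST(T): from T::=Q we get {c}; from T::=epsilon we get {epsilon}. So FIRST(T) = {epsilon, c}.
FOLLOW(S) includes $ since S is the start symbol.
FOLLOW(S): in S::=e S, the suffix after S is empty (adds nothing new). Thus FOLLOW(S) = {$}.
For S ::= e S: FIRST(e S) = {e}, so it goes in M[S, t] for t ∈ {e}.
For S ::= z T: FIRST(z T) = {z}, so it goes in M[S, t] for t ∈ {z}.
For S ::= epsilon: FIRST(epsilon) = {epsilon}, so it goes in M[S, t] for t ∈ {}; since epsilon ∈ FIRST, also for every t ∈ FOLLOW(S) = {$}.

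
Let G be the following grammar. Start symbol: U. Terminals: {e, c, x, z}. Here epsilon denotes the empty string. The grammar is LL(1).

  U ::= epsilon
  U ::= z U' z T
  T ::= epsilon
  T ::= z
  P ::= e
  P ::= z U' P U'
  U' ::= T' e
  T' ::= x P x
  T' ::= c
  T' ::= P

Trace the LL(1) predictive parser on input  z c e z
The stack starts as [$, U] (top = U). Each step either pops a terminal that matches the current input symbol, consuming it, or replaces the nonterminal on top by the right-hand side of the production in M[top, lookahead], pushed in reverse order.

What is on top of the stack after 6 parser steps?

z

     Stack       Input      Action
  1  $ U         z c e z $  expand U ::= z U' z T
  2  $ T z U' z  z c e z $  match z
  3  $ T z U'    c e z $    expand U' ::= T' e
  4  $ T z e T'  c e z $    expand T' ::= c
  5  $ T z e c   c e z $    match c
  6  $ T z e     e z $      match e
Stack after step 6: $ T z (top = z).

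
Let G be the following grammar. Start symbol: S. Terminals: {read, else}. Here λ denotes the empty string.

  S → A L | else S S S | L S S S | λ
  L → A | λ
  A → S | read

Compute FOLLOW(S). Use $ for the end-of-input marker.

FIRST(S) = {λ, else, read}  (via A L, L S S S)
FIRST(A) = {λ, else, read}  (via S)
FIRST(L) = {λ, else, read}  (via A)
FOLLOW(S) includes $ since S is the start symbol.
FOLLOW(S): in S→else S S S (occurrence 1), S is followed by S S with FIRST {λ, else, read}; in S→else S S S (occurrence 1), the suffix after S is nullable (adds nothing new); in S→else S S S (occurrence 2), S is followed by S with FIRST {λ, else, read}; in S→else S S S (occurrence 2), the suffix after S is nullable (adds nothing new); in S→else S S S (occurrence 3), the suffix after S is empty (adds nothing new); in S→L S S S (occurrence 1), S is followed by S S with FIRST {λ, else, read}; in S→L S S S (occurrence 1), the suffix after S is nullable (adds nothing new); in S→L S S S (occurrence 2), S is followed by S with FIRST {λ, else, read}; in S→L S S S (occurrence 2), the suffix after S is nullable (adds nothing new); in S→L S S S (occurrence 3), the suffix after S is empty (adds nothing new); in A→S, the suffix after S is empty, so FOLLOW(S) ⊇ FOLLOW(A) = {$, else, read}. Thus FOLLOW(S) = {$, else, read}.
FOLLOW(L): in S→A L, the suffix after L is empty, so FOLLOW(L) ⊇ FOLLOW(S) = {$, else, read}; in S→L S S S, L is followed by S S S with FIRST {λ, else, read}; in S→L S S S, the suffix after L is nullable, so FOLLOW(L) ⊇ FOLLOW(S) = {$, else, read}. Thus FOLLOW(L) = {$, else, read}.
FOLLOW(A): in S→A L, A is followed by L with FIRST {λ, else, read}; in S→A L, the suffix after A is nullable, so FOLLOW(A) ⊇ FOLLOW(S) = {$, else, read}; in L→A, the suffix after A is empty, so FOLLOW(A) ⊇ FOLLOW(L) = {$, else, read}. Thus FOLLOW(A) = {$, else, read}.

{$, else, read}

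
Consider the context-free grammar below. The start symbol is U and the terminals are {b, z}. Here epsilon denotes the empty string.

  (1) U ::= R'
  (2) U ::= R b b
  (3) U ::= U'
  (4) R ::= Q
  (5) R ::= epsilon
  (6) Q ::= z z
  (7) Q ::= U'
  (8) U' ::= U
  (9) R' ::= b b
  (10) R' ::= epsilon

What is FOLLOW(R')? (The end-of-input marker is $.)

FIRST(R'): from R'::=b b we get {b}; from R'::=epsilon we get {epsilon}. So FIRST(R') = {epsilon, b}.
FIRST(U): from U::=R' we get {epsilon, b}; from U::=R b b we get {b, z}; from U::=U' we get {epsilon, b, z}. So FIRST(U) = {epsilon, b, z}.
FIRST(U'): from U'::=U we get {epsilon, b, z}. So FIRST(U') = {epsilon, b, z}.
FIRST(Q): from Q::=z z we get {z}; from Q::=U' we get {epsilon, b, z}. So FIRST(Q) = {epsilon, b, z}.
FIRST(R): from R::=Q we get {epsilon, b, z}; from R::=epsilon we get {epsilon}. So FIRST(R) = {epsilon, b, z}.
FOLLOW(U) includes $ since U is the start symbol.
FOLLOW(R): in U::=R b b, R is followed by b b with FIRST {b}. Thus FOLLOW(R) = {b}.
FOLLOW(Q): in R::=Q, the suffix after Q is empty, so FOLLOW(Q) ⊇ FOLLOW(R) = {b}. Thus FOLLOW(Q) = {b}.
FOLLOW(U): in U'::=U, the suffix after U is empty, so FOLLOW(U) ⊇ FOLLOW(U') = {$, b}. Thus FOLLOW(U) = {$, b}.
FOLLOW(U'): in U::=U', the suffix after U' is empty, so FOLLOW(U') ⊇ FOLLOW(U) = {$, b}; in Q::=U', the suffix after U' is empty, so FOLLOW(U') ⊇ FOLLOW(Q) = {b}. Thus FOLLOW(U') = {$, b}.
FOLLOW(R'): in U::=R', the suffix after R' is empty, so FOLLOW(R') ⊇ FOLLOW(U) = {$, b}. Thus FOLLOW(R') = {$, b}.

{$, b}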